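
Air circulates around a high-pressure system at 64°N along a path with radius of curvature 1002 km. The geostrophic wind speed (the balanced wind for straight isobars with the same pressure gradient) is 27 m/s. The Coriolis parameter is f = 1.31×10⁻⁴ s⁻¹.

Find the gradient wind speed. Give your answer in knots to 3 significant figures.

Around a high, pressure-gradient force acts outward with centrifugal, so Coriolis balances both:
fV = (1/ρ)|∂P/∂n| + V²/R  →  V² − fR·V + fR·V_g = 0
With fR = 1.31×10⁻⁴ × 1002×10³ m = 131 m/s:
V = [fR − √((fR)² − 4 fR V_g)]/2 = [131 − √(131² − 4×131×27)]/2 = 38 m/s
Supergeostrophic (V > V_g = 27 m/s), as expected around a high.
Converting: 38 m/s × 1.944 = 73.9 knots

73.9 knots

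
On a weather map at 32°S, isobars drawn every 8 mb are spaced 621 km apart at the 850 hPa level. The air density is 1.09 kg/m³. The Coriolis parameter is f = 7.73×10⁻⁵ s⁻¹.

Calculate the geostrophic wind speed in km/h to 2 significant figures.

Pressure gradient: |∂P/∂n| = 800 Pa / 621000 m = 1.29×10⁻³ Pa/m
Geostrophic balance (pressure-gradient force = Coriolis force):
V_g = (1/(fρ)) |∂P/∂n| = 1.29×10⁻³ / (7.73×10⁻⁵ × 1.09) = 15.3 m/s
Converting: 15.3 m/s × 3.6 = 55 km/h

55 km/h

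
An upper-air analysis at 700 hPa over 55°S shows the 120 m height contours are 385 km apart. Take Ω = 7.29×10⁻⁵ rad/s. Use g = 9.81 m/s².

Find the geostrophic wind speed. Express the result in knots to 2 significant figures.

Coriolis parameter at 55°S:
f = 2Ω sin φ = 2 × 7.29×10⁻⁵ × sin 55° = 1.19×10⁻⁴ s⁻¹
Height gradient: |∂Z/∂n| = 120 m / 385000 m = 3.12×10⁻⁴
On a pressure surface, geostrophic balance gives V_g = (g/f)|∂Z/∂n|:
V_g = 9.81 × 3.12×10⁻⁴ / 1.19×10⁻⁴ = 25.6 m/s
Converting: 25.6 m/s × 1.944 = 50 knots

50 knots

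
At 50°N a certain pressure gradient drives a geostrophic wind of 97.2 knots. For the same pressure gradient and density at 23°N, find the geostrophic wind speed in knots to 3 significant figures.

With the same pressure gradient and density, V_g ∝ 1/f ∝ 1/sin φ.
V₂ = V₁ · sin φ₁ / sin φ₂ = 97.2 × sin 50° / sin 23°
V₂ = 97.2 × 0.7660/0.3907 = 191 knots

191 knots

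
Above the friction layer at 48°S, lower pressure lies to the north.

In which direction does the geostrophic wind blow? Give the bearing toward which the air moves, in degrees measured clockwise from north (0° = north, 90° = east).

270°

The pressure-gradient force points toward the north (bearing 000°).
Geostrophic balance: in the Southern Hemisphere the Coriolis force deflects motion to the left, so the geostrophic wind blows 90° to the left of the pressure-gradient force (low pressure on the right).
Rotating 000° by 90° counterclockwise gives 270° — the wind blows toward the west.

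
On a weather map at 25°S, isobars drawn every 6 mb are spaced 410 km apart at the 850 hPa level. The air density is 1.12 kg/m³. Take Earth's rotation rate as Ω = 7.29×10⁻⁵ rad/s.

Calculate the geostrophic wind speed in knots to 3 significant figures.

41.2 knots

Coriolis parameter at 25°S:
f = 2Ω sin φ = 2 × 7.29×10⁻⁵ × sin 25° = 6.16×10⁻⁵ s⁻¹
Pressure gradient: |∂P/∂n| = 600 Pa / 410000 m = 1.46×10⁻³ Pa/m
Geostrophic balance (pressure-gradient force = Coriolis force):
V_g = (1/(fρ)) |∂P/∂n| = 1.46×10⁻³ / (6.16×10⁻⁵ × 1.12) = 21.2 m/s
Converting: 21.2 m/s × 1.944 = 41.2 knots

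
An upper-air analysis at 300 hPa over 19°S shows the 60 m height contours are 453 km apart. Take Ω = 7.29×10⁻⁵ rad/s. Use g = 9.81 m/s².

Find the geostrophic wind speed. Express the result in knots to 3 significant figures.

53.2 knots

Coriolis parameter at 19°S:
f = 2Ω sin φ = 2 × 7.29×10⁻⁵ × sin 19° = 4.75×10⁻⁵ s⁻¹
Height gradient: |∂Z/∂n| = 60 m / 453000 m = 1.32×10⁻⁴
On a pressure surface, geostrophic balance gives V_g = (g/f)|∂Z/∂n|:
V_g = 9.81 × 1.32×10⁻⁴ / 4.75×10⁻⁵ = 27.4 m/s
Converting: 27.4 m/s × 1.944 = 53.2 knots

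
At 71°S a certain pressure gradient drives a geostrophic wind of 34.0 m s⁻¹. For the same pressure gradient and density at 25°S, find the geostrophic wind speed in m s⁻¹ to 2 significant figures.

76 m s⁻¹

With the same pressure gradient and density, V_g ∝ 1/f ∝ 1/sin φ.
V₂ = V₁ · sin φ₁ / sin φ₂ = 34.0 × sin 71° / sin 25°
V₂ = 34.0 × 0.9455/0.4226 = 76 m s⁻¹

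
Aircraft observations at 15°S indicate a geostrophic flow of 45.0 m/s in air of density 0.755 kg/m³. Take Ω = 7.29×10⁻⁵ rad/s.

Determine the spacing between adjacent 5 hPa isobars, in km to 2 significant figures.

390 km

Coriolis parameter at 15°S:
f = 2Ω sin φ = 2 × 7.29×10⁻⁵ × sin 15° = 3.77×10⁻⁵ s⁻¹
Geostrophic balance rearranged: |∂P/∂n| = f ρ V_g
|∂P/∂n| = 3.77×10⁻⁵ × 0.755 × 45.0 = 1.28×10⁻³ Pa/m
Isobar spacing: Δn = ΔP/|∂P/∂n| = 500 Pa / 1.28×10⁻³ Pa/m = 389993 m ≈ 390 km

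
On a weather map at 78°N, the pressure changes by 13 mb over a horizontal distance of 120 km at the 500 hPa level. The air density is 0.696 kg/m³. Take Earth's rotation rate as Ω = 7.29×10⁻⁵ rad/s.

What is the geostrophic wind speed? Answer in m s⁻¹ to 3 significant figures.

109 m s⁻¹

Coriolis parameter at 78°N:
f = 2Ω sin φ = 2 × 7.29×10⁻⁵ × sin 78° = 1.43×10⁻⁴ s⁻¹
Pressure gradient: |∂P/∂n| = 1300 Pa / 120000 m = 1.08×10⁻² Pa/m
Geostrophic balance (pressure-gradient force = Coriolis force):
V_g = (1/(fρ)) |∂P/∂n| = 1.08×10⁻² / (1.43×10⁻⁴ × 0.696) = 109 m/s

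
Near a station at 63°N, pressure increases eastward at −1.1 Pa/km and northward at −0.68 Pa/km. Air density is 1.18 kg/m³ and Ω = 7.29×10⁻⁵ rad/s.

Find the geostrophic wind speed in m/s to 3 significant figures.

8.44 m/s

Coriolis parameter at 63°N:
f = 2Ω sin φ = 2 × 7.29×10⁻⁵ × sin 63° = 1.30×10⁻⁴ s⁻¹
Component geostrophic relations (x east, y north):
u_g = −(1/(fρ)) ∂P/∂y,  v_g = (1/(fρ)) ∂P/∂x
u_g = −(−0.68×10⁻³)/(1.30×10⁻⁴ × 1.18) = 4.44 m/s;  v_g = (−1.1×10⁻³)/(1.30×10⁻⁴ × 1.18) = −7.18 m/s
|V_g| = √(u_g² + v_g²) = 8.44 m/s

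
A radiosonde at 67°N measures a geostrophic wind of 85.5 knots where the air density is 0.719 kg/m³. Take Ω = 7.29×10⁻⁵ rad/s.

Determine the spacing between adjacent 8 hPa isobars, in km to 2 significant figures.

190 km

Coriolis parameter at 67°N:
f = 2Ω sin φ = 2 × 7.29×10⁻⁵ × sin 67° = 1.34×10⁻⁴ s⁻¹
Wind speed in SI: 85.5 knots = 44.0 m/s
Geostrophic balance rearranged: |∂P/∂n| = f ρ V_g
|∂P/∂n| = 1.34×10⁻⁴ × 0.719 × 44.0 = 4.24×10⁻³ Pa/m
Isobar spacing: Δn = ΔP/|∂P/∂n| = 800 Pa / 4.24×10⁻³ Pa/m = 188483 m ≈ 190 km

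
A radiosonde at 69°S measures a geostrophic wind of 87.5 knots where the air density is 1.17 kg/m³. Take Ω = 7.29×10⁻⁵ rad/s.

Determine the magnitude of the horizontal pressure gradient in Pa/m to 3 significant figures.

Coriolis parameter at 69°S:
f = 2Ω sin φ = 2 × 7.29×10⁻⁵ × sin 69° = 1.36×10⁻⁴ s⁻¹
Wind speed in SI: 87.5 knots = 45.0 m/s
Geostrophic balance rearranged: |∂P/∂n| = f ρ V_g
|∂P/∂n| = 1.36×10⁻⁴ × 1.17 × 45.0 = 7.17×10⁻³ Pa/m

7.17×10⁻³ Pa/m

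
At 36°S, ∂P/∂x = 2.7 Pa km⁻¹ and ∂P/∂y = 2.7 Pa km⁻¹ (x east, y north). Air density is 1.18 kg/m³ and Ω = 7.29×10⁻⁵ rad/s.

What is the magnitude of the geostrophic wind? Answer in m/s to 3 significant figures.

Coriolis parameter at 36°S:
f = 2Ω sin φ = 2 × 7.29×10⁻⁵ × sin 36° = 8.57×10⁻⁵ s⁻¹
In the Southern Hemisphere f is negative: f = −8.57×10⁻⁵ s⁻¹.
Component geostrophic relations (x east, y north):
u_g = −(1/(fρ)) ∂P/∂y,  v_g = (1/(fρ)) ∂P/∂x
u_g = −(2.7×10⁻³)/(−8.57×10⁻⁵ × 1.18) = 26.7 m/s;  v_g = (2.7×10⁻³)/(−8.57×10⁻⁵ × 1.18) = −26.7 m/s
|V_g| = √(u_g² + v_g²) = 37.8 m/s

37.8 m/s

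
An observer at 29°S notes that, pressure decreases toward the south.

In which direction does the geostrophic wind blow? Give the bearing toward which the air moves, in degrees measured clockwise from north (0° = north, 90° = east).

090°

The pressure-gradient force points toward the south (bearing 180°).
Geostrophic balance: in the Southern Hemisphere the Coriolis force deflects motion to the left, so the geostrophic wind blows 90° to the left of the pressure-gradient force (low pressure on the right).
Rotating 180° by 90° counterclockwise gives 090° — the wind blows toward the east.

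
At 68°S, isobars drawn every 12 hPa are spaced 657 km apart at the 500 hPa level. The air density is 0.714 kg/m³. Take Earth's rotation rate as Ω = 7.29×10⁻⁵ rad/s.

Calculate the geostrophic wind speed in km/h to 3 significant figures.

Coriolis parameter at 68°S:
f = 2Ω sin φ = 2 × 7.29×10⁻⁵ × sin 68° = 1.35×10⁻⁴ s⁻¹
Pressure gradient: |∂P/∂n| = 1200 Pa / 657000 m = 1.83×10⁻³ Pa/m
Geostrophic balance (pressure-gradient force = Coriolis force):
V_g = (1/(fρ)) |∂P/∂n| = 1.83×10⁻³ / (1.35×10⁻⁴ × 0.714) = 18.9 m/s
Converting: 18.9 m/s × 3.6 = 68.1 km/h

68.1 km/h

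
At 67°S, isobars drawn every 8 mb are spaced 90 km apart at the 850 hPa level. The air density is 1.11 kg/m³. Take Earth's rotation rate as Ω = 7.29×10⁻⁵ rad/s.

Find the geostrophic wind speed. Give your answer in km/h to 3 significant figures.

Coriolis parameter at 67°S:
f = 2Ω sin φ = 2 × 7.29×10⁻⁵ × sin 67° = 1.34×10⁻⁴ s⁻¹
Pressure gradient: |∂P/∂n| = 800 Pa / 90000 m = 8.89×10⁻³ Pa/m
Geostrophic balance (pressure-gradient force = Coriolis force):
V_g = (1/(fρ)) |∂P/∂n| = 8.89×10⁻³ / (1.34×10⁻⁴ × 1.11) = 59.7 m/s
Converting: 59.7 m/s × 3.6 = 215 km/h

215 km/h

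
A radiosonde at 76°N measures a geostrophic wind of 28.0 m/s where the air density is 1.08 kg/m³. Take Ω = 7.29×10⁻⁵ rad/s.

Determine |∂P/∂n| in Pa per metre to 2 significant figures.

4.3×10⁻³ Pa/m

Coriolis parameter at 76°N:
f = 2Ω sin φ = 2 × 7.29×10⁻⁵ × sin 76° = 1.41×10⁻⁴ s⁻¹
Geostrophic balance rearranged: |∂P/∂n| = f ρ V_g
|∂P/∂n| = 1.41×10⁻⁴ × 1.08 × 28.0 = 4.28×10⁻³ Pa/m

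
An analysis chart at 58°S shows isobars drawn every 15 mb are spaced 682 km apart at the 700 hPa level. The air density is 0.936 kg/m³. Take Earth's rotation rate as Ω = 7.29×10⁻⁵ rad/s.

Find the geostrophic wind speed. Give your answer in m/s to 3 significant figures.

19.0 m/s

Coriolis parameter at 58°S:
f = 2Ω sin φ = 2 × 7.29×10⁻⁵ × sin 58° = 1.24×10⁻⁴ s⁻¹
Pressure gradient: |∂P/∂n| = 1500 Pa / 682000 m = 2.20×10⁻³ Pa/m
Geostrophic balance (pressure-gradient force = Coriolis force):
V_g = (1/(fρ)) |∂P/∂n| = 2.20×10⁻³ / (1.24×10⁻⁴ × 0.936) = 19.0 m/s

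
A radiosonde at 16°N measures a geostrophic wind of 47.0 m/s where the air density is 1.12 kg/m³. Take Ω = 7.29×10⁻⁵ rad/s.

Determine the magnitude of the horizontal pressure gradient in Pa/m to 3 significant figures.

Coriolis parameter at 16°N:
f = 2Ω sin φ = 2 × 7.29×10⁻⁵ × sin 16° = 4.02×10⁻⁵ s⁻¹
Geostrophic balance rearranged: |∂P/∂n| = f ρ V_g
|∂P/∂n| = 4.02×10⁻⁵ × 1.12 × 47.0 = 2.12×10⁻³ Pa/m

2.12×10⁻³ Pa/m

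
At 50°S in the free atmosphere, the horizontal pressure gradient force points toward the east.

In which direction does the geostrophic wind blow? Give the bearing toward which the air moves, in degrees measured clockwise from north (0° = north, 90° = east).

000°

The pressure-gradient force points toward the east (bearing 090°).
Geostrophic balance: in the Southern Hemisphere the Coriolis force deflects motion to the left, so the geostrophic wind blows 90° to the left of the pressure-gradient force (low pressure on the right).
Rotating 090° by 90° counterclockwise gives 000° — the wind blows toward the north.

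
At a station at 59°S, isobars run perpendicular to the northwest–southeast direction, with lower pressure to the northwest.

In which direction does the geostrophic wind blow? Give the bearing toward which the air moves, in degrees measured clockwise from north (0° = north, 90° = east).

225°

The pressure-gradient force points toward the northwest (bearing 315°).
Geostrophic balance: in the Southern Hemisphere the Coriolis force deflects motion to the left, so the geostrophic wind blows 90° to the left of the pressure-gradient force (low pressure on the right).
Rotating 315° by 90° counterclockwise gives 225° — the wind blows toward the southwest.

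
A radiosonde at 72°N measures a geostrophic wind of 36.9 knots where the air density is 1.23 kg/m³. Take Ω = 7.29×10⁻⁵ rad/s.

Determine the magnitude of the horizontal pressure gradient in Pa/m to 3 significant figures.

3.24×10⁻³ Pa/m

Coriolis parameter at 72°N:
f = 2Ω sin φ = 2 × 7.29×10⁻⁵ × sin 72° = 1.39×10⁻⁴ s⁻¹
Wind speed in SI: 36.9 knots = 19.0 m/s
Geostrophic balance rearranged: |∂P/∂n| = f ρ V_g
|∂P/∂n| = 1.39×10⁻⁴ × 1.23 × 19.0 = 3.24×10⁻³ Pa/m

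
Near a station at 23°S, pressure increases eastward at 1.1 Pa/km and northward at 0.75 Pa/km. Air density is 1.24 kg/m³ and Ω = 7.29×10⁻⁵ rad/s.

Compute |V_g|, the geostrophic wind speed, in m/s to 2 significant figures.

19 m/s

Coriolis parameter at 23°S:
f = 2Ω sin φ = 2 × 7.29×10⁻⁵ × sin 23° = 5.70×10⁻⁵ s⁻¹
In the Southern Hemisphere f is negative: f = −5.70×10⁻⁵ s⁻¹.
Component geostrophic relations (x east, y north):
u_g = −(1/(fρ)) ∂P/∂y,  v_g = (1/(fρ)) ∂P/∂x
u_g = −(0.75×10⁻³)/(−5.70×10⁻⁵ × 1.24) = 10.6 m/s;  v_g = (1.1×10⁻³)/(−5.70×10⁻⁵ × 1.24) = −15.6 m/s
|V_g| = √(u_g² + v_g²) = 18.8 m/s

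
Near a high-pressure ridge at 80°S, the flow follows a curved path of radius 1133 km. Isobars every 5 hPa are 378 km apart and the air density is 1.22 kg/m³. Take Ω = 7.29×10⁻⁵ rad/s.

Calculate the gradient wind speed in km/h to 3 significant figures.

Coriolis parameter at 80°S:
f = 2Ω sin φ = 2 × 7.29×10⁻⁵ × sin 80° = 1.44×10⁻⁴ s⁻¹
Pressure gradient: |∂P/∂n| = 500 Pa / 378000 m = 1.32×10⁻³ Pa/m
Geostrophic speed: V_g = |∂P/∂n|/(fρ) = 1.32×10⁻³/(1.44×10⁻⁴ × 1.22) = 7.55 m/s
Around a high, pressure-gradient force acts outward with centrifugal, so Coriolis balances both:
fV = (1/ρ)|∂P/∂n| + V²/R  →  V² − fR·V + fR·V_g = 0
With fR = 1.44×10⁻⁴ × 1133×10³ m = 163 m/s:
V = [fR − √((fR)² − 4 fR V_g)]/2 = [163 − √(163² − 4×163×7.55)]/2 = 7.94 m/s
Supergeostrophic (V > V_g = 7.55 m/s), as expected around a high.
Converting: 7.94 m/s × 3.6 = 28.6 km/h

28.6 km/h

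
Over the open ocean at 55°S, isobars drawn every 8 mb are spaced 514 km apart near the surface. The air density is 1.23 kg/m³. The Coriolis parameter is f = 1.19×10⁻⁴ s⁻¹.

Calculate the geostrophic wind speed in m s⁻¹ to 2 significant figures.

11 m s⁻¹

Pressure gradient: |∂P/∂n| = 800 Pa / 514000 m = 1.56×10⁻³ Pa/m
Geostrophic balance (pressure-gradient force = Coriolis force):
V_g = (1/(fρ)) |∂P/∂n| = 1.56×10⁻³ / (1.19×10⁻⁴ × 1.23) = 10.6 m/s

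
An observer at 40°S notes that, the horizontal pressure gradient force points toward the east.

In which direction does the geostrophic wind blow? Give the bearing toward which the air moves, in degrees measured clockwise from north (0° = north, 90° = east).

The pressure-gradient force points toward the east (bearing 090°).
Geostrophic balance: in the Southern Hemisphere the Coriolis force deflects motion to the left, so the geostrophic wind blows 90° to the left of the pressure-gradient force (low pressure on the right).
Rotating 090° by 90° counterclockwise gives 000° — the wind blows toward the north.

000°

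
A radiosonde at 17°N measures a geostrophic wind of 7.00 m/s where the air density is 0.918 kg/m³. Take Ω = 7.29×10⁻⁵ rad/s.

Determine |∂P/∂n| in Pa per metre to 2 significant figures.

2.7×10⁻⁴ Pa/m

Coriolis parameter at 17°N:
f = 2Ω sin φ = 2 × 7.29×10⁻⁵ × sin 17° = 4.26×10⁻⁵ s⁻¹
Geostrophic balance rearranged: |∂P/∂n| = f ρ V_g
|∂P/∂n| = 4.26×10⁻⁵ × 0.918 × 7.00 = 2.74×10⁻⁴ Pa/m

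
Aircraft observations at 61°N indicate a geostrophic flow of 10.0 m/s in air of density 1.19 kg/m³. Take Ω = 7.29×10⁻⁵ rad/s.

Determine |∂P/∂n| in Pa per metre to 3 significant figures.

Coriolis parameter at 61°N:
f = 2Ω sin φ = 2 × 7.29×10⁻⁵ × sin 61° = 1.28×10⁻⁴ s⁻¹
Geostrophic balance rearranged: |∂P/∂n| = f ρ V_g
|∂P/∂n| = 1.28×10⁻⁴ × 1.19 × 10.0 = 1.52×10⁻³ Pa/m

1.52×10⁻³ Pa/m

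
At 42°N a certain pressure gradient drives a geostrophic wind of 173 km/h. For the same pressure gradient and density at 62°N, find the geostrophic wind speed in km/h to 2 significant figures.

With the same pressure gradient and density, V_g ∝ 1/f ∝ 1/sin φ.
V₂ = V₁ · sin φ₁ / sin φ₂ = 173 × sin 42° / sin 62°
V₂ = 173 × 0.6691/0.8829 = 130 km/h

130 km/h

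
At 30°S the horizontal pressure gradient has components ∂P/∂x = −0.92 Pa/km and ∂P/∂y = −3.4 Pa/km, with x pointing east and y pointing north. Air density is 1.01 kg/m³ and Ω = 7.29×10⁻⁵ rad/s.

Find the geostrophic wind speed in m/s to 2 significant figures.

Coriolis parameter at 30°S:
f = 2Ω sin φ = 2 × 7.29×10⁻⁵ × sin 30° = 7.29×10⁻⁵ s⁻¹
In the Southern Hemisphere f is negative: f = −7.29×10⁻⁵ s⁻¹.
Component geostrophic relations (x east, y north):
u_g = −(1/(fρ)) ∂P/∂y,  v_g = (1/(fρ)) ∂P/∂x
u_g = −(−3.4×10⁻³)/(−7.29×10⁻⁵ × 1.01) = −46.2 m/s;  v_g = (−0.92×10⁻³)/(−7.29×10⁻⁵ × 1.01) = 12.5 m/s
|V_g| = √(u_g² + v_g²) = 47.8 m/s

48 m/s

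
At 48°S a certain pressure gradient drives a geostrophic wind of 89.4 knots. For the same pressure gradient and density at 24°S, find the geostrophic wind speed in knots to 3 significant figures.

163 knots

With the same pressure gradient and density, V_g ∝ 1/f ∝ 1/sin φ.
V₂ = V₁ · sin φ₁ / sin φ₂ = 89.4 × sin 48° / sin 24°
V₂ = 89.4 × 0.7431/0.4067 = 163 knots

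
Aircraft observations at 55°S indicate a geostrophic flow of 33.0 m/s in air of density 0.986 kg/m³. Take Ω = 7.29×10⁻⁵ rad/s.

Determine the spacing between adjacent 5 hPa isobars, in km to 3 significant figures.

Coriolis parameter at 55°S:
f = 2Ω sin φ = 2 × 7.29×10⁻⁵ × sin 55° = 1.19×10⁻⁴ s⁻¹
Geostrophic balance rearranged: |∂P/∂n| = f ρ V_g
|∂P/∂n| = 1.19×10⁻⁴ × 0.986 × 33.0 = 3.89×10⁻³ Pa/m
Isobar spacing: Δn = ΔP/|∂P/∂n| = 500 Pa / 3.89×10⁻³ Pa/m = 128664 m ≈ 129 km

129 km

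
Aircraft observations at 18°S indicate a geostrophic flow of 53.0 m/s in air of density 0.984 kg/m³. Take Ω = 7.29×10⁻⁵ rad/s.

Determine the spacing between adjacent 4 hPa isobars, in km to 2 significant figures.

Coriolis parameter at 18°S:
f = 2Ω sin φ = 2 × 7.29×10⁻⁵ × sin 18° = 4.51×10⁻⁵ s⁻¹
Geostrophic balance rearranged: |∂P/∂n| = f ρ V_g
|∂P/∂n| = 4.51×10⁻⁵ × 0.984 × 53.0 = 2.35×10⁻³ Pa/m
Isobar spacing: Δn = ΔP/|∂P/∂n| = 400 Pa / 2.35×10⁻³ Pa/m = 170235 m ≈ 170 km

170 km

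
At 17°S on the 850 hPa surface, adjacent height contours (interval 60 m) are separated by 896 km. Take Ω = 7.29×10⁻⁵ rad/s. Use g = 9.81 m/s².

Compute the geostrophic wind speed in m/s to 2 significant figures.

Coriolis parameter at 17°S:
f = 2Ω sin φ = 2 × 7.29×10⁻⁵ × sin 17° = 4.26×10⁻⁵ s⁻¹
Height gradient: |∂Z/∂n| = 60 m / 896000 m = 6.70×10⁻⁵
On a pressure surface, geostrophic balance gives V_g = (g/f)|∂Z/∂n|:
V_g = 9.81 × 6.70×10⁻⁵ / 4.26×10⁻⁵ = 15.4 m/s

15 m/s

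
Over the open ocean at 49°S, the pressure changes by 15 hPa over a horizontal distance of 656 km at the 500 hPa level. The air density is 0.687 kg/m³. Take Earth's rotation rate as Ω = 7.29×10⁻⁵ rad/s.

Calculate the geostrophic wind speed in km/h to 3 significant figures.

Coriolis parameter at 49°S:
f = 2Ω sin φ = 2 × 7.29×10⁻⁵ × sin 49° = 1.10×10⁻⁴ s⁻¹
Pressure gradient: |∂P/∂n| = 1500 Pa / 656000 m = 2.29×10⁻³ Pa/m
Geostrophic balance (pressure-gradient force = Coriolis force):
V_g = (1/(fρ)) |∂P/∂n| = 2.29×10⁻³ / (1.10×10⁻⁴ × 0.687) = 30.2 m/s
Converting: 30.2 m/s × 3.6 = 109 km/h

109 km/h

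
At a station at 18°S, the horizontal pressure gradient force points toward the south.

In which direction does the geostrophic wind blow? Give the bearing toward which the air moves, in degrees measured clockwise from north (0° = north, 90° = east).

090°

The pressure-gradient force points toward the south (bearing 180°).
Geostrophic balance: in the Southern Hemisphere the Coriolis force deflects motion to the left, so the geostrophic wind blows 90° to the left of the pressure-gradient force (low pressure on the right).
Rotating 180° by 90° counterclockwise gives 090° — the wind blows toward the east.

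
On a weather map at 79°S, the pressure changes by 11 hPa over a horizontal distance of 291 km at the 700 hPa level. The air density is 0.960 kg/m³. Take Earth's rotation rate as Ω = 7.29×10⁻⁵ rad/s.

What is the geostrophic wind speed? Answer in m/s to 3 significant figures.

27.5 m/s

Coriolis parameter at 79°S:
f = 2Ω sin φ = 2 × 7.29×10⁻⁵ × sin 79° = 1.43×10⁻⁴ s⁻¹
Pressure gradient: |∂P/∂n| = 1100 Pa / 291000 m = 3.78×10⁻³ Pa/m
Geostrophic balance (pressure-gradient force = Coriolis force):
V_g = (1/(fρ)) |∂P/∂n| = 3.78×10⁻³ / (1.43×10⁻⁴ × 0.960) = 27.5 m/s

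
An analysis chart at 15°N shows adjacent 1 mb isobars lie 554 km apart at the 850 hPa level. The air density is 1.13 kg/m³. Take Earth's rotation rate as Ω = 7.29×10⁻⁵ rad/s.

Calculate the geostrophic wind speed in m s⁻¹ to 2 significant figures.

4.2 m s⁻¹

Coriolis parameter at 15°N:
f = 2Ω sin φ = 2 × 7.29×10⁻⁵ × sin 15° = 3.77×10⁻⁵ s⁻¹
Pressure gradient: |∂P/∂n| = 100 Pa / 554000 m = 1.81×10⁻⁴ Pa/m
Geostrophic balance (pressure-gradient force = Coriolis force):
V_g = (1/(fρ)) |∂P/∂n| = 1.81×10⁻⁴ / (3.77×10⁻⁵ × 1.13) = 4.23 m/s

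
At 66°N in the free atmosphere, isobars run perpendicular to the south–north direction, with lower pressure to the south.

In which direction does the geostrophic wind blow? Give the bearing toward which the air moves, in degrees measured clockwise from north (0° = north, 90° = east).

270°

The pressure-gradient force points toward the south (bearing 180°).
Geostrophic balance: in the Northern Hemisphere the Coriolis force deflects motion to the right, so the geostrophic wind blows 90° to the right of the pressure-gradient force (low pressure on the left).
Rotating 180° by 90° clockwise gives 270° — the wind blows toward the west.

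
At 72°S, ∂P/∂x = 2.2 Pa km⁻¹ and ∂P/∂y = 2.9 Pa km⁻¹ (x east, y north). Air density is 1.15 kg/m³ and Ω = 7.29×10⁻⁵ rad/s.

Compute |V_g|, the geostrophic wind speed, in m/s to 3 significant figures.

22.8 m/s

Coriolis parameter at 72°S:
f = 2Ω sin φ = 2 × 7.29×10⁻⁵ × sin 72° = 1.39×10⁻⁴ s⁻¹
In the Southern Hemisphere f is negative: f = −1.39×10⁻⁴ s⁻¹.
Component geostrophic relations (x east, y north):
u_g = −(1/(fρ)) ∂P/∂y,  v_g = (1/(fρ)) ∂P/∂x
u_g = −(2.9×10⁻³)/(−1.39×10⁻⁴ × 1.15) = 18.2 m/s;  v_g = (2.2×10⁻³)/(−1.39×10⁻⁴ × 1.15) = −13.8 m/s
|V_g| = √(u_g² + v_g²) = 22.8 m/s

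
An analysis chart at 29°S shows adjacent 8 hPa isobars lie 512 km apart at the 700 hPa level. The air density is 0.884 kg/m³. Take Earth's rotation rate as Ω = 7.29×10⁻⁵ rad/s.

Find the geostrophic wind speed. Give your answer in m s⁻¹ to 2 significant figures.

25 m s⁻¹

Coriolis parameter at 29°S:
f = 2Ω sin φ = 2 × 7.29×10⁻⁵ × sin 29° = 7.07×10⁻⁵ s⁻¹
Pressure gradient: |∂P/∂n| = 800 Pa / 512000 m = 1.56×10⁻³ Pa/m
Geostrophic balance (pressure-gradient force = Coriolis force):
V_g = (1/(fρ)) |∂P/∂n| = 1.56×10⁻³ / (7.07×10⁻⁵ × 0.884) = 25.0 m/s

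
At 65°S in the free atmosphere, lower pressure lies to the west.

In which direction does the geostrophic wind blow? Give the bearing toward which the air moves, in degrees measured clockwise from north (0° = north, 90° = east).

180°

The pressure-gradient force points toward the west (bearing 270°).
Geostrophic balance: in the Southern Hemisphere the Coriolis force deflects motion to the left, so the geostrophic wind blows 90° to the left of the pressure-gradient force (low pressure on the right).
Rotating 270° by 90° counterclockwise gives 180° — the wind blows toward the south.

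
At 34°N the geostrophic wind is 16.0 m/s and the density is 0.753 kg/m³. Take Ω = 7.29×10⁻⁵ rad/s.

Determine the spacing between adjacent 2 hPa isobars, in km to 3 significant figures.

204 km

Coriolis parameter at 34°N:
f = 2Ω sin φ = 2 × 7.29×10⁻⁵ × sin 34° = 8.15×10⁻⁵ s⁻¹
Geostrophic balance rearranged: |∂P/∂n| = f ρ V_g
|∂P/∂n| = 8.15×10⁻⁵ × 0.753 × 16.0 = 9.82×10⁻⁴ Pa/m
Isobar spacing: Δn = ΔP/|∂P/∂n| = 200 Pa / 9.82×10⁻⁴ Pa/m = 203608 m ≈ 204 km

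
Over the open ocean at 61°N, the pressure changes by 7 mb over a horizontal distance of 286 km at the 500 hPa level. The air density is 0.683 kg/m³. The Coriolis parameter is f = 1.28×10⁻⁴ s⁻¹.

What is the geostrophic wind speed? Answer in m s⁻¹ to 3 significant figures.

Pressure gradient: |∂P/∂n| = 700 Pa / 286000 m = 2.45×10⁻³ Pa/m
Geostrophic balance (pressure-gradient force = Coriolis force):
V_g = (1/(fρ)) |∂P/∂n| = 2.45×10⁻³ / (1.28×10⁻⁴ × 0.683) = 28.0 m/s

28.0 m s⁻¹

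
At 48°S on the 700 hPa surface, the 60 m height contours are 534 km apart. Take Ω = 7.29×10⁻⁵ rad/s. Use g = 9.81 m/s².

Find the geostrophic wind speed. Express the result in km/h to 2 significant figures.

Coriolis parameter at 48°S:
f = 2Ω sin φ = 2 × 7.29×10⁻⁵ × sin 48° = 1.08×10⁻⁴ s⁻¹
Height gradient: |∂Z/∂n| = 60 m / 534000 m = 1.12×10⁻⁴
On a pressure surface, geostrophic balance gives V_g = (g/f)|∂Z/∂n|:
V_g = 9.81 × 1.12×10⁻⁴ / 1.08×10⁻⁴ = 10.2 m/s
Converting: 10.2 m/s × 3.6 = 37 km/h

37 km/h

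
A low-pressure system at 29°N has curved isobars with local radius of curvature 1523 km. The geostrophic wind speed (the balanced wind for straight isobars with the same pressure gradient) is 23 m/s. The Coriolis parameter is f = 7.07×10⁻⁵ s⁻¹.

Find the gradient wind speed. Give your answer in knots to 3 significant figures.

Around a low, centrifugal force acts outward with Coriolis, so pressure-gradient force balances both:
(1/ρ)|∂P/∂n| = fV + V²/R  →  V² + fR·V − fR·V_g = 0
With fR = 7.07×10⁻⁵ × 1523×10³ m = 108 m/s:
V = [−fR + √((fR)² + 4 fR V_g)]/2 = [−108 + √(108² + 4×108×23)]/2 = 19.5 m/s
Subgeostrophic (V < V_g = 23 m/s), as expected around a low.
Converting: 19.5 m/s × 1.944 = 37.9 knots

37.9 knots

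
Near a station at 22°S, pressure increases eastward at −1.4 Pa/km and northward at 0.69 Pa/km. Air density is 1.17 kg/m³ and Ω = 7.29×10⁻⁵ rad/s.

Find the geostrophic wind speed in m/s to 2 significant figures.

24 m/s

Coriolis parameter at 22°S:
f = 2Ω sin φ = 2 × 7.29×10⁻⁵ × sin 22° = 5.46×10⁻⁵ s⁻¹
In the Southern Hemisphere f is negative: f = −5.46×10⁻⁵ s⁻¹.
Component geostrophic relations (x east, y north):
u_g = −(1/(fρ)) ∂P/∂y,  v_g = (1/(fρ)) ∂P/∂x
u_g = −(0.69×10⁻³)/(−5.46×10⁻⁵ × 1.17) = 10.8 m/s;  v_g = (−1.4×10⁻³)/(−5.46×10⁻⁵ × 1.17) = 21.9 m/s
|V_g| = √(u_g² + v_g²) = 24.4 m/s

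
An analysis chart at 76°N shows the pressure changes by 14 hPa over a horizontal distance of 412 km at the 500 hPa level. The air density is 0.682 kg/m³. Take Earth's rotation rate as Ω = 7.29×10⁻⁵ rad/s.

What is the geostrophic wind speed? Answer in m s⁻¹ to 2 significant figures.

Coriolis parameter at 76°N:
f = 2Ω sin φ = 2 × 7.29×10⁻⁵ × sin 76° = 1.41×10⁻⁴ s⁻¹
Pressure gradient: |∂P/∂n| = 1400 Pa / 412000 m = 3.40×10⁻³ Pa/m
Geostrophic balance (pressure-gradient force = Coriolis force):
V_g = (1/(fρ)) |∂P/∂n| = 3.40×10⁻³ / (1.41×10⁻⁴ × 0.682) = 35.2 m/s

35 m s⁻¹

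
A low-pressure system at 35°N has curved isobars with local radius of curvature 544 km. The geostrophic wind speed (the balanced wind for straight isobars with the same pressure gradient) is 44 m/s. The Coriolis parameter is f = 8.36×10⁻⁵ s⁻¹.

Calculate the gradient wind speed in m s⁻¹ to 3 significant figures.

27.4 m s⁻¹

Around a low, centrifugal force acts outward with Coriolis, so pressure-gradient force balances both:
(1/ρ)|∂P/∂n| = fV + V²/R  →  V² + fR·V − fR·V_g = 0
With fR = 8.36×10⁻⁵ × 544×10³ m = 45.5 m/s:
V = [−fR + √((fR)² + 4 fR V_g)]/2 = [−45.5 + √(45.5² + 4×45.5×44)]/2 = 27.4 m/s
Subgeostrophic (V < V_g = 44 m/s), as expected around a low.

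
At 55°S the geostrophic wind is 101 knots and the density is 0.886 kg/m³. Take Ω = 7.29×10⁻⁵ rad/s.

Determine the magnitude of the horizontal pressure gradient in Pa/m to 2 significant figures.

5.5×10⁻³ Pa/m

Coriolis parameter at 55°S:
f = 2Ω sin φ = 2 × 7.29×10⁻⁵ × sin 55° = 1.19×10⁻⁴ s⁻¹
Wind speed in SI: 101 knots = 52.0 m/s
Geostrophic balance rearranged: |∂P/∂n| = f ρ V_g
|∂P/∂n| = 1.19×10⁻⁴ × 0.886 × 52.0 = 5.50×10⁻³ Pa/m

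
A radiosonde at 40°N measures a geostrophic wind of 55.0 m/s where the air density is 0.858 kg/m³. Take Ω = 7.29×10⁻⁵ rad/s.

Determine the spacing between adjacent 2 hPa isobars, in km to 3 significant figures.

45.2 km

Coriolis parameter at 40°N:
f = 2Ω sin φ = 2 × 7.29×10⁻⁵ × sin 40° = 9.37×10⁻⁵ s⁻¹
Geostrophic balance rearranged: |∂P/∂n| = f ρ V_g
|∂P/∂n| = 9.37×10⁻⁵ × 0.858 × 55.0 = 4.42×10⁻³ Pa/m
Isobar spacing: Δn = ΔP/|∂P/∂n| = 200 Pa / 4.42×10⁻³ Pa/m = 45223 m ≈ 45.2 km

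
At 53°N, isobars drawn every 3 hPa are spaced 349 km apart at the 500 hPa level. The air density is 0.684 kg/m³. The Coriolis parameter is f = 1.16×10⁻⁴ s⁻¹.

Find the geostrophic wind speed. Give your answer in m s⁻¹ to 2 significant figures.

Pressure gradient: |∂P/∂n| = 300 Pa / 349000 m = 8.60×10⁻⁴ Pa/m
Geostrophic balance (pressure-gradient force = Coriolis force):
V_g = (1/(fρ)) |∂P/∂n| = 8.60×10⁻⁴ / (1.16×10⁻⁴ × 0.684) = 10.8 m/s

11 m s⁻¹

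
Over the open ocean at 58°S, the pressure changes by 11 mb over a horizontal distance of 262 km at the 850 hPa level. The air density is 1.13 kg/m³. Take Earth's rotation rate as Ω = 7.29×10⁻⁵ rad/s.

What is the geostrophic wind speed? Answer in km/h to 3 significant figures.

108 km/h

Coriolis parameter at 58°S:
f = 2Ω sin φ = 2 × 7.29×10⁻⁵ × sin 58° = 1.24×10⁻⁴ s⁻¹
Pressure gradient: |∂P/∂n| = 1100 Pa / 262000 m = 4.20×10⁻³ Pa/m
Geostrophic balance (pressure-gradient force = Coriolis force):
V_g = (1/(fρ)) |∂P/∂n| = 4.20×10⁻³ / (1.24×10⁻⁴ × 1.13) = 30.0 m/s
Converting: 30.0 m/s × 3.6 = 108 km/h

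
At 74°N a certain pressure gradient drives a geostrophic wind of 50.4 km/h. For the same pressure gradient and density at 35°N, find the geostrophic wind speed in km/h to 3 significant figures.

With the same pressure gradient and density, V_g ∝ 1/f ∝ 1/sin φ.
V₂ = V₁ · sin φ₁ / sin φ₂ = 50.4 × sin 74° / sin 35°
V₂ = 50.4 × 0.9613/0.5736 = 84.5 km/h

84.5 km/h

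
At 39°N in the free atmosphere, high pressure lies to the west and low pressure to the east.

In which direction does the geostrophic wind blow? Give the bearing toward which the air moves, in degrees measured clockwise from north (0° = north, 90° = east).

180°

The pressure-gradient force points toward the east (bearing 090°).
Geostrophic balance: in the Northern Hemisphere the Coriolis force deflects motion to the right, so the geostrophic wind blows 90° to the right of the pressure-gradient force (low pressure on the left).
Rotating 090° by 90° clockwise gives 180° — the wind blows toward the south.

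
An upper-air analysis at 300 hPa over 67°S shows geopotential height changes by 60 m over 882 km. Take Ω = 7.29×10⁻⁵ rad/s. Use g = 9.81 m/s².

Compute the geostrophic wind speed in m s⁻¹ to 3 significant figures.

Coriolis parameter at 67°S:
f = 2Ω sin φ = 2 × 7.29×10⁻⁵ × sin 67° = 1.34×10⁻⁴ s⁻¹
Height gradient: |∂Z/∂n| = 60 m / 882000 m = 6.80×10⁻⁵
On a pressure surface, geostrophic balance gives V_g = (g/f)|∂Z/∂n|:
V_g = 9.81 × 6.80×10⁻⁵ / 1.34×10⁻⁴ = 4.97 m/s

4.97 m s⁻¹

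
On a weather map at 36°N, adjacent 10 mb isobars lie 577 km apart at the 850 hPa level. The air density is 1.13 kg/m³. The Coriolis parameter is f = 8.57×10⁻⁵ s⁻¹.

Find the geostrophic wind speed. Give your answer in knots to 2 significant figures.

35 knots

Pressure gradient: |∂P/∂n| = 1000 Pa / 577000 m = 1.73×10⁻³ Pa/m
Geostrophic balance (pressure-gradient force = Coriolis force):
V_g = (1/(fρ)) |∂P/∂n| = 1.73×10⁻³ / (8.57×10⁻⁵ × 1.13) = 17.9 m/s
Converting: 17.9 m/s × 1.944 = 35 knots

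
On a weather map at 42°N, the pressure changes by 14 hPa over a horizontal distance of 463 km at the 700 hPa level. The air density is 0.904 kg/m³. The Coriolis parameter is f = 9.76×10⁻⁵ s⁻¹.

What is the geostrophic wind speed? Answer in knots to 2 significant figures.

Pressure gradient: |∂P/∂n| = 1400 Pa / 463000 m = 3.02×10⁻³ Pa/m
Geostrophic balance (pressure-gradient force = Coriolis force):
V_g = (1/(fρ)) |∂P/∂n| = 3.02×10⁻³ / (9.76×10⁻⁵ × 0.904) = 34.3 m/s
Converting: 34.3 m/s × 1.944 = 67 knots

67 knots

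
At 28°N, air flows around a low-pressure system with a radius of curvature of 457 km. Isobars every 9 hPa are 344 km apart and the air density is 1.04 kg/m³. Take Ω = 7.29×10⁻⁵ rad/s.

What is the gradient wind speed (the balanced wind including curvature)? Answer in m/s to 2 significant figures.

22 m/s

Coriolis parameter at 28°N:
f = 2Ω sin φ = 2 × 7.29×10⁻⁵ × sin 28° = 6.84×10⁻⁵ s⁻¹
Pressure gradient: |∂P/∂n| = 900 Pa / 344000 m = 2.62×10⁻³ Pa/m
Geostrophic speed: V_g = |∂P/∂n|/(fρ) = 2.62×10⁻³/(6.84×10⁻⁵ × 1.04) = 36.8 m/s
Around a low, centrifugal force acts outward with Coriolis, so pressure-gradient force balances both:
(1/ρ)|∂P/∂n| = fV + V²/R  →  V² + fR·V − fR·V_g = 0
With fR = 6.84×10⁻⁵ × 457×10³ m = 31.3 m/s:
V = [−fR + √((fR)² + 4 fR V_g)]/2 = [−31.3 + √(31.3² + 4×31.3×36.8)]/2 = 21.7 m/s
Subgeostrophic (V < V_g = 36.8 m/s), as expected around a low.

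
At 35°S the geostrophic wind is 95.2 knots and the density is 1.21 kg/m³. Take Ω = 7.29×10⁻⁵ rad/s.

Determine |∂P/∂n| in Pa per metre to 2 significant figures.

5.0×10⁻³ Pa/m

Coriolis parameter at 35°S:
f = 2Ω sin φ = 2 × 7.29×10⁻⁵ × sin 35° = 8.36×10⁻⁵ s⁻¹
Wind speed in SI: 95.2 knots = 49.0 m/s
Geostrophic balance rearranged: |∂P/∂n| = f ρ V_g
|∂P/∂n| = 8.36×10⁻⁵ × 1.21 × 49.0 = 4.96×10⁻³ Pa/m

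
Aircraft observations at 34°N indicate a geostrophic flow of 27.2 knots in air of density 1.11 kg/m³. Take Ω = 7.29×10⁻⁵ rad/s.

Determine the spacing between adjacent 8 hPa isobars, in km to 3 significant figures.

632 km

Coriolis parameter at 34°N:
f = 2Ω sin φ = 2 × 7.29×10⁻⁵ × sin 34° = 8.15×10⁻⁵ s⁻¹
Wind speed in SI: 27.2 knots = 14.0 m/s
Geostrophic balance rearranged: |∂P/∂n| = f ρ V_g
|∂P/∂n| = 8.15×10⁻⁵ × 1.11 × 14.0 = 1.27×10⁻³ Pa/m
Isobar spacing: Δn = ΔP/|∂P/∂n| = 800 Pa / 1.27×10⁻³ Pa/m = 631744 m ≈ 632 km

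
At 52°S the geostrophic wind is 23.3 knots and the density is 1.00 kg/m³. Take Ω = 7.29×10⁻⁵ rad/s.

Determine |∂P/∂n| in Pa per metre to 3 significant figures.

1.38×10⁻³ Pa/m

Coriolis parameter at 52°S:
f = 2Ω sin φ = 2 × 7.29×10⁻⁵ × sin 52° = 1.15×10⁻⁴ s⁻¹
Wind speed in SI: 23.3 knots = 12.0 m/s
Geostrophic balance rearranged: |∂P/∂n| = f ρ V_g
|∂P/∂n| = 1.15×10⁻⁴ × 1.00 × 12.0 = 1.38×10⁻³ Pa/m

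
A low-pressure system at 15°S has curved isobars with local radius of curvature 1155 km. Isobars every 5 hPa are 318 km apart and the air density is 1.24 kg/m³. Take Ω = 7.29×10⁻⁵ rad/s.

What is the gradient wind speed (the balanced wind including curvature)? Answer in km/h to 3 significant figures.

Coriolis parameter at 15°S:
f = 2Ω sin φ = 2 × 7.29×10⁻⁵ × sin 15° = 3.77×10⁻⁵ s⁻¹
Pressure gradient: |∂P/∂n| = 500 Pa / 318000 m = 1.57×10⁻³ Pa/m
Geostrophic speed: V_g = |∂P/∂n|/(fρ) = 1.57×10⁻³/(3.77×10⁻⁵ × 1.24) = 33.6 m/s
Around a low, centrifugal force acts outward with Coriolis, so pressure-gradient force balances both:
(1/ρ)|∂P/∂n| = fV + V²/R  →  V² + fR·V − fR·V_g = 0
With fR = 3.77×10⁻⁵ × 1155×10³ m = 43.6 m/s:
V = [−fR + √((fR)² + 4 fR V_g)]/2 = [−43.6 + √(43.6² + 4×43.6×33.6)]/2 = 22.2 m/s
Subgeostrophic (V < V_g = 33.6 m/s), as expected around a low.
Converting: 22.2 m/s × 3.6 = 80.1 km/h

80.1 km/h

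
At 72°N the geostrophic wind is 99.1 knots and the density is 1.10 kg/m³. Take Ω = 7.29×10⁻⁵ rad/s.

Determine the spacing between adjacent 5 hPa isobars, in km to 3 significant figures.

Coriolis parameter at 72°N:
f = 2Ω sin φ = 2 × 7.29×10⁻⁵ × sin 72° = 1.39×10⁻⁴ s⁻¹
Wind speed in SI: 99.1 knots = 51.0 m/s
Geostrophic balance rearranged: |∂P/∂n| = f ρ V_g
|∂P/∂n| = 1.39×10⁻⁴ × 1.10 × 51.0 = 7.78×10⁻³ Pa/m
Isobar spacing: Δn = ΔP/|∂P/∂n| = 500 Pa / 7.78×10⁻³ Pa/m = 64299 m ≈ 64.3 km

64.3 km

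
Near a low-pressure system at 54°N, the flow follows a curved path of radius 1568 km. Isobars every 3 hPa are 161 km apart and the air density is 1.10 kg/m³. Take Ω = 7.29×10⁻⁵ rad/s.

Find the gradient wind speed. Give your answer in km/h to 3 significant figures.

Coriolis parameter at 54°N:
f = 2Ω sin φ = 2 × 7.29×10⁻⁵ × sin 54° = 1.18×10⁻⁴ s⁻¹
Pressure gradient: |∂P/∂n| = 300 Pa / 161000 m = 1.86×10⁻³ Pa/m
Geostrophic speed: V_g = |∂P/∂n|/(fρ) = 1.86×10⁻³/(1.18×10⁻⁴ × 1.10) = 14.4 m/s
Around a low, centrifugal force acts outward with Coriolis, so pressure-gradient force balances both:
(1/ρ)|∂P/∂n| = fV + V²/R  →  V² + fR·V − fR·V_g = 0
With fR = 1.18×10⁻⁴ × 1568×10³ m = 185 m/s:
V = [−fR + √((fR)² + 4 fR V_g)]/2 = [−185 + √(185² + 4×185×14.4)]/2 = 13.4 m/s
Subgeostrophic (V < V_g = 14.4 m/s), as expected around a low.
Converting: 13.4 m/s × 3.6 = 48.2 km/h

48.2 km/h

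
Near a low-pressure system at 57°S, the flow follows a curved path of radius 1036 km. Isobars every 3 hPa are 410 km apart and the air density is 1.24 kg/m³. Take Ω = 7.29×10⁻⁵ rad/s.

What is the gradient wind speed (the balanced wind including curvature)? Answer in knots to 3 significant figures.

Coriolis parameter at 57°S:
f = 2Ω sin φ = 2 × 7.29×10⁻⁵ × sin 57° = 1.22×10⁻⁴ s⁻¹
Pressure gradient: |∂P/∂n| = 300 Pa / 410000 m = 7.32×10⁻⁴ Pa/m
Geostrophic speed: V_g = |∂P/∂n|/(fρ) = 7.32×10⁻⁴/(1.22×10⁻⁴ × 1.24) = 4.83 m/s
Around a low, centrifugal force acts outward with Coriolis, so pressure-gradient force balances both:
(1/ρ)|∂P/∂n| = fV + V²/R  →  V² + fR·V − fR·V_g = 0
With fR = 1.22×10⁻⁴ × 1036×10³ m = 127 m/s:
V = [−fR + √((fR)² + 4 fR V_g)]/2 = [−127 + √(127² + 4×127×4.83)]/2 = 4.65 m/s
Subgeostrophic (V < V_g = 4.83 m/s), as expected around a low.
Converting: 4.65 m/s × 1.944 = 9.05 knots

9.05 knots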